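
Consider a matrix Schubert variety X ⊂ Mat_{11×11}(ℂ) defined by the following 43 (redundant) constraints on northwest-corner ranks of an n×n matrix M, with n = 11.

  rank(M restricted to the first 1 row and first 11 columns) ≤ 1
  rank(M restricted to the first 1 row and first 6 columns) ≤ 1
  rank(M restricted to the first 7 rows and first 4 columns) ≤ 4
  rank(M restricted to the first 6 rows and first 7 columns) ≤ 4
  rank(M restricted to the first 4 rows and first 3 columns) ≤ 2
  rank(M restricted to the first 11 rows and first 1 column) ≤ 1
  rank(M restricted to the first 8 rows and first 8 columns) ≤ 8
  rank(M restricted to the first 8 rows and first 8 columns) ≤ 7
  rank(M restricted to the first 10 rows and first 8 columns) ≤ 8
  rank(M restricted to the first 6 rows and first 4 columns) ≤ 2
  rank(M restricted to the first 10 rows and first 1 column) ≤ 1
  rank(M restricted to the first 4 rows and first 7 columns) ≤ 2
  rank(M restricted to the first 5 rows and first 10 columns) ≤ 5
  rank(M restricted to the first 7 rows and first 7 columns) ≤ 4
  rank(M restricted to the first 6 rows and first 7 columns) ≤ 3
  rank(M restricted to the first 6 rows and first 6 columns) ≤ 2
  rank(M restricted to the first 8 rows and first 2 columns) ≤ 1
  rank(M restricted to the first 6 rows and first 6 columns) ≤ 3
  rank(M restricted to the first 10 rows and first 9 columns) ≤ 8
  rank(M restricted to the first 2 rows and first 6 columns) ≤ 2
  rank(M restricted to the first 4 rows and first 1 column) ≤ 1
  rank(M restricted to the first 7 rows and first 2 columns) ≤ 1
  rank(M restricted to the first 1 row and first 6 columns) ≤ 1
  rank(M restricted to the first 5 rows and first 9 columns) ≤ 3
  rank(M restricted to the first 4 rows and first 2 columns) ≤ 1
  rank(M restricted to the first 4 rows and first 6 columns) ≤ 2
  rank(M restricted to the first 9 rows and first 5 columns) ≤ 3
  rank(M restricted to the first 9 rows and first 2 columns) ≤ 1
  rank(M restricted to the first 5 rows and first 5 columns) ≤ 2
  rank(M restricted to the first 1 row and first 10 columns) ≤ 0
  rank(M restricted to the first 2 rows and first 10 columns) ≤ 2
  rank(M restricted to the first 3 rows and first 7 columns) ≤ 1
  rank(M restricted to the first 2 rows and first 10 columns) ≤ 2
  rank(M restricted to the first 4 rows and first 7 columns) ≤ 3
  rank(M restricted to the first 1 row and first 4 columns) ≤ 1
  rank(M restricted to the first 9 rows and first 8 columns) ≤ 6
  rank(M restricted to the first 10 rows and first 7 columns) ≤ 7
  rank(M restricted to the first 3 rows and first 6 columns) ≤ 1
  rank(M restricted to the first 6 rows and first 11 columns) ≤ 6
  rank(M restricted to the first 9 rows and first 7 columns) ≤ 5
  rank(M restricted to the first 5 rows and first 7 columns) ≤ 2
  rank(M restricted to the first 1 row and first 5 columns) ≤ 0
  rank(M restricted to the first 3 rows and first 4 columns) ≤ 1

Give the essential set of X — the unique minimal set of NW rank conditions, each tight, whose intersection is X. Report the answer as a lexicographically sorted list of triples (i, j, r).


The tightest implied rank at each (i,j), from the 43 conditions:

  i=1: 0, 0, 0, 0, 0, 0, 0, 0, 0, 0, 1
  i=2: 1, 1, 1, 1, 1, 1, 1, 1, 1, 1, 2
  i=3: 1, 1, 1, 1, 1, 1, 1, 2, 2, 2, 3
  i=4: 1, 1, 2, 2, 2, 2, 2, 3, 3, 3, 4
  i=5: 1, 1, 2, 2, 2, 2, 2, 3, 3, 4, 5
  i=6: 1, 1, 2, 2, 2, 2, 3, 4, 4, 5, 6
  i=7: 1, 1, 2, 3, 3, 3, 4, 5, 5, 6, 7
  i=8: 1, 1, 2, 3, 3, 4, 5, 6, 6, 7, 8
  i=9: 1, 1, 2, 3, 3, 4, 5, 6, 7, 8, 9
  i=10: 1, 2, 3, 4, 4, 5, 6, 7, 8, 9, 10
  i=11: 1, 2, 3, 4, 5, 6, 7, 8, 9, 10, 11

giving w = (11, 1, 8, 3, 10, 7, 4, 6, 9, 2, 5) via Δ²R.

7 SE-corners of the 32-cell Rothe diagram give Ess(w):

[(1, 10, 0), (3, 7, 1), (5, 7, 2), (5, 9, 3), (6, 6, 2), (9, 2, 1), (9, 5, 3)]


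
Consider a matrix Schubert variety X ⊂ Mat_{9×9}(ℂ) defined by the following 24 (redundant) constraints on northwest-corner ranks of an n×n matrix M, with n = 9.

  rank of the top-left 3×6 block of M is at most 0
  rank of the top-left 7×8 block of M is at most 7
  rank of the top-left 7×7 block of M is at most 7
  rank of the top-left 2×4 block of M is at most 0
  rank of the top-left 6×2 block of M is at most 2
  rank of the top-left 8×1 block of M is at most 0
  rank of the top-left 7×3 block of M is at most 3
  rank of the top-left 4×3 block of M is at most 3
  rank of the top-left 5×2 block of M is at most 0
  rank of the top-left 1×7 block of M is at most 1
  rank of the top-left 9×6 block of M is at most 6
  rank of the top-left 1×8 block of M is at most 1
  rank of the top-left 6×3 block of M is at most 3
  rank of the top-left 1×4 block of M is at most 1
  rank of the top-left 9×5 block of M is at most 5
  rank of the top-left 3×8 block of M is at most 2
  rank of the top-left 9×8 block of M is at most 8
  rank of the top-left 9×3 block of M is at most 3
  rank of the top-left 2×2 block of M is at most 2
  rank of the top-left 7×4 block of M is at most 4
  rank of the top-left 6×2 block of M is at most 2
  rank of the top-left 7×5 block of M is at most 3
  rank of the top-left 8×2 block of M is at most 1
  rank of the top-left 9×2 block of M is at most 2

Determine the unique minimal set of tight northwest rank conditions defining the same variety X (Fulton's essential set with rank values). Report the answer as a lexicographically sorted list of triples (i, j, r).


Recovering R(i,j) via the rank-extension bound from the 24 conditions:

  0, 0, 0, 0, 0, 0, 1, 1, 1
  0, 0, 0, 0, 0, 0, 1, 2, 2
  0, 0, 0, 0, 0, 0, 1, 2, 3
  0, 0, 1, 1, 1, 1, 2, 3, 4
  0, 0, 1, 2, 2, 2, 3, 4, 5
  0, 1, 2, 3, 3, 3, 4, 5, 6
  0, 1, 2, 3, 3, 4, 5, 6, 7
  0, 1, 2, 3, 4, 5, 6, 7, 8
  1, 2, 3, 4, 5, 6, 7, 8, 9

giving w = (7, 8, 9, 3, 4, 2, 6, 5, 1) via Δ²R.

ℓ(w)=26; the 4 essential cells (i,j,r):

[(3, 6, 0), (5, 2, 0), (7, 5, 3), (8, 1, 0)]


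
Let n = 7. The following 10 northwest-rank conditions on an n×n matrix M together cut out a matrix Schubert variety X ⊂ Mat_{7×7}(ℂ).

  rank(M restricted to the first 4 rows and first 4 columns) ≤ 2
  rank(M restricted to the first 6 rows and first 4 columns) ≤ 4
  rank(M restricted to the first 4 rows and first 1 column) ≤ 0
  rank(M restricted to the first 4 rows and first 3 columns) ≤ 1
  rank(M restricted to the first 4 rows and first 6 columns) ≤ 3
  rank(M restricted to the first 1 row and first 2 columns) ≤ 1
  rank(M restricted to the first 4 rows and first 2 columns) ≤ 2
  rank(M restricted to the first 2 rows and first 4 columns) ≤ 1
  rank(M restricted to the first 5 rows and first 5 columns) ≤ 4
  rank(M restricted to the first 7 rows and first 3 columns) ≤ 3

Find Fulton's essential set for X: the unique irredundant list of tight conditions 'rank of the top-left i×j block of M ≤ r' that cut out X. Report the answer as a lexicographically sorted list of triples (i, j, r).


The tightest implied rank at each (i,j), from the 10 conditions:

  i=1: 0 1 1 1 1 1 1
  i=2: 0 1 1 1 2 2 2
  i=3: 0 1 1 2 3 3 3
  i=4: 0 1 1 2 3 3 4
  i=5: 1 2 2 3 4 4 5
  i=6: 1 2 3 4 5 5 6
  i=7: 1 2 3 4 5 6 7

hence w(1..7) = (2, 5, 4, 7, 1, 3, 6).

4 SE-corners of the 9-cell Rothe diagram give Ess(w):

[(2, 4, 1), (4, 1, 0), (4, 3, 1), (4, 6, 3)]


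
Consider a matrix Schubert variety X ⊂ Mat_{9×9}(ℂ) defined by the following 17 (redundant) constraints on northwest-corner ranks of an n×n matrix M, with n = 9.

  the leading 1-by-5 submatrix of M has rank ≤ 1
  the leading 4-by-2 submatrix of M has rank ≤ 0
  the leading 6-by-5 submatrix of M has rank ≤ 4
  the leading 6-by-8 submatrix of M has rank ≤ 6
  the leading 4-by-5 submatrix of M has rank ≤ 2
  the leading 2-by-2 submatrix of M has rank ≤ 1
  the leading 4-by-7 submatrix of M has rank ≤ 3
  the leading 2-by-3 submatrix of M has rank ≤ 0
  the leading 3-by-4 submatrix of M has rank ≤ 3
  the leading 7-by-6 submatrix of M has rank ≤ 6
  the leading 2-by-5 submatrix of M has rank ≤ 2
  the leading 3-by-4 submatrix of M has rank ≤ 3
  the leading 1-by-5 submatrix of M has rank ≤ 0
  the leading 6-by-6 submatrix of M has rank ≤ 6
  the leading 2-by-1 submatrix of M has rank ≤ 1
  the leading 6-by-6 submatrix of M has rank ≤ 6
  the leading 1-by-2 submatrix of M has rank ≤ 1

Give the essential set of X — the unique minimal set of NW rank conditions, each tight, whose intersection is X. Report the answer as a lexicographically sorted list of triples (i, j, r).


Recovering R(i,j) via the rank-extension bound from the 17 conditions:

  R[1]: 0 0 0 0 0 1 1 1 1
  R[2]: 0 0 0 1 1 2 2 2 2
  R[3]: 0 0 1 2 2 3 3 3 3
  R[4]: 0 0 1 2 2 3 3 4 4
  R[5]: 1 1 2 3 3 4 4 5 5
  R[6]: 1 2 3 4 4 5 5 6 6
  R[7]: 1 2 3 4 5 6 6 7 7
  R[8]: 1 2 3 4 5 6 7 8 8
  R[9]: 1 2 3 4 5 6 7 8 9

reading off 1-entries of Δ²R: w = (6, 4, 3, 8, 1, 2, 5, 7, 9).

|D(w)|=14, |Ess(w)|=5:

[(1, 5, 0), (2, 3, 0), (4, 2, 0), (4, 5, 2), (4, 7, 3)]


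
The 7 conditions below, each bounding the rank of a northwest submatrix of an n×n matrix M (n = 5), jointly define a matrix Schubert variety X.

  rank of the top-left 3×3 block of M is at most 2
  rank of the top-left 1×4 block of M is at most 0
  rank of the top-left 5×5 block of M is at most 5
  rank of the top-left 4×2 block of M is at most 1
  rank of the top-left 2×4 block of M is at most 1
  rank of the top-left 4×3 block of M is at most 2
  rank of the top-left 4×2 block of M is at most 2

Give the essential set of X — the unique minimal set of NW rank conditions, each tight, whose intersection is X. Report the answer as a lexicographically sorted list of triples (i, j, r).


Propagating the 7 rank bounds to every northwest block:

  R[1]: 0 | 0 | 0 | 0 | 1
  R[2]: 1 | 1 | 1 | 1 | 2
  R[3]: 1 | 1 | 2 | 2 | 3
  R[4]: 1 | 1 | 2 | 3 | 4
  R[5]: 1 | 2 | 3 | 4 | 5

reading off 1-entries of Δ²R: w = (5, 1, 3, 4, 2).

2 SE-corners of the 6-cell Rothe diagram give Ess(w):

[(1, 4, 0), (4, 2, 1)]


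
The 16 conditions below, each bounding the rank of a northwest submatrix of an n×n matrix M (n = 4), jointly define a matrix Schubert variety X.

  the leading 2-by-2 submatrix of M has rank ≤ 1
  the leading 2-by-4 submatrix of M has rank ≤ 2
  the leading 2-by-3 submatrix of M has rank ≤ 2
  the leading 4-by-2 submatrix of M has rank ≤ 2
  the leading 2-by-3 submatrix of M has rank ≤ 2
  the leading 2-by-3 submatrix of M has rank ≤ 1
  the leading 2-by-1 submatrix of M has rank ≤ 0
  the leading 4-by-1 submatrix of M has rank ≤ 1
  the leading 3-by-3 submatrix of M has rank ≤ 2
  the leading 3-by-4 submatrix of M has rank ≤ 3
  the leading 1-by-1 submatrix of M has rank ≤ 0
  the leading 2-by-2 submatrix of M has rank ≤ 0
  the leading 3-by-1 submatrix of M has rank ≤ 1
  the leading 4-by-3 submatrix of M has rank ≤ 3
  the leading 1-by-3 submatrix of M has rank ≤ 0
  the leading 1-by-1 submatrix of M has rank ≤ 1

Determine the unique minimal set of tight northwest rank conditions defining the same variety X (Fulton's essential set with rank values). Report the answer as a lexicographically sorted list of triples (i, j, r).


Recovering R(i,j) via the rank-extension bound from the 16 conditions:

  row 1: 0 | 0 | 0 | 1
  row 2: 0 | 0 | 1 | 2
  row 3: 1 | 1 | 2 | 3
  row 4: 1 | 2 | 3 | 4

giving w = (4, 3, 1, 2) via Δ²R.

|D(w)|=5, |Ess(w)|=2:

[(1, 3, 0), (2, 2, 0)]


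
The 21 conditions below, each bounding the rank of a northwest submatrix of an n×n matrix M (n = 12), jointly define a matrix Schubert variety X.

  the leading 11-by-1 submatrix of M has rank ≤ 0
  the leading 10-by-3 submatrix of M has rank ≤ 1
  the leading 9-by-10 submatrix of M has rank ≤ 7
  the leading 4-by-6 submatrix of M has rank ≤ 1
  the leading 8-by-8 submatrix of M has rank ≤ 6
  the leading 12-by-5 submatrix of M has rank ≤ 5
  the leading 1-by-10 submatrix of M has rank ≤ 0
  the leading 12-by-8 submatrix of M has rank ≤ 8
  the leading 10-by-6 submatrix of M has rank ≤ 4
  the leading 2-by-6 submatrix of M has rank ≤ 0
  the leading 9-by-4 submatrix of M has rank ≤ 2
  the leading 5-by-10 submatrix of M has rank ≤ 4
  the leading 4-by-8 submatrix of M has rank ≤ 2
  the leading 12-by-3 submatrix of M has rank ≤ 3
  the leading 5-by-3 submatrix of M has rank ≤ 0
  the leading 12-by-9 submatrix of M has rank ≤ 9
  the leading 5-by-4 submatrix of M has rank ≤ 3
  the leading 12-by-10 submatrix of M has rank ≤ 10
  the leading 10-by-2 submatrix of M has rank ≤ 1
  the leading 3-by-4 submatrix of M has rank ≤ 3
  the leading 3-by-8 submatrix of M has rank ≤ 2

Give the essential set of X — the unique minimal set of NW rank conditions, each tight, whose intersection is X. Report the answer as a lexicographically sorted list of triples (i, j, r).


Recovering R(i,j) via the rank-extension bound from the 21 conditions:

  0 | 0 | 0 | 0 | 0 | 0 | 0 | 0 | 0 | 0 | 1 | 1
  0 | 0 | 0 | 0 | 0 | 0 | 1 | 1 | 1 | 1 | 2 | 2
  0 | 0 | 0 | 1 | 1 | 1 | 2 | 2 | 2 | 2 | 3 | 3
  0 | 0 | 0 | 1 | 1 | 1 | 2 | 2 | 3 | 3 | 4 | 4
  0 | 0 | 0 | 1 | 2 | 2 | 3 | 3 | 4 | 4 | 5 | 5
  0 | 1 | 1 | 2 | 3 | 3 | 4 | 4 | 5 | 5 | 6 | 6
  0 | 1 | 1 | 2 | 3 | 4 | 5 | 5 | 6 | 6 | 7 | 7
  0 | 1 | 1 | 2 | 3 | 4 | 5 | 6 | 7 | 7 | 8 | 8
  0 | 1 | 1 | 2 | 3 | 4 | 5 | 6 | 7 | 7 | 8 | 9
  0 | 1 | 1 | 2 | 3 | 4 | 5 | 6 | 7 | 8 | 9 | 10
  0 | 1 | 2 | 3 | 4 | 5 | 6 | 7 | 8 | 9 | 10 | 11
  1 | 2 | 3 | 4 | 5 | 6 | 7 | 8 | 9 | 10 | 11 | 12

reading off 1-entries of Δ²R: w = (11, 7, 4, 9, 5, 2, 6, 8, 12, 10, 3, 1).

D(w) has 39 cells with 8 SE-corners; essential set:

[(1, 10, 0), (2, 6, 0), (4, 6, 1), (4, 8, 2), (5, 3, 0), (9, 10, 7), (10, 3, 1), (11, 1, 0)]


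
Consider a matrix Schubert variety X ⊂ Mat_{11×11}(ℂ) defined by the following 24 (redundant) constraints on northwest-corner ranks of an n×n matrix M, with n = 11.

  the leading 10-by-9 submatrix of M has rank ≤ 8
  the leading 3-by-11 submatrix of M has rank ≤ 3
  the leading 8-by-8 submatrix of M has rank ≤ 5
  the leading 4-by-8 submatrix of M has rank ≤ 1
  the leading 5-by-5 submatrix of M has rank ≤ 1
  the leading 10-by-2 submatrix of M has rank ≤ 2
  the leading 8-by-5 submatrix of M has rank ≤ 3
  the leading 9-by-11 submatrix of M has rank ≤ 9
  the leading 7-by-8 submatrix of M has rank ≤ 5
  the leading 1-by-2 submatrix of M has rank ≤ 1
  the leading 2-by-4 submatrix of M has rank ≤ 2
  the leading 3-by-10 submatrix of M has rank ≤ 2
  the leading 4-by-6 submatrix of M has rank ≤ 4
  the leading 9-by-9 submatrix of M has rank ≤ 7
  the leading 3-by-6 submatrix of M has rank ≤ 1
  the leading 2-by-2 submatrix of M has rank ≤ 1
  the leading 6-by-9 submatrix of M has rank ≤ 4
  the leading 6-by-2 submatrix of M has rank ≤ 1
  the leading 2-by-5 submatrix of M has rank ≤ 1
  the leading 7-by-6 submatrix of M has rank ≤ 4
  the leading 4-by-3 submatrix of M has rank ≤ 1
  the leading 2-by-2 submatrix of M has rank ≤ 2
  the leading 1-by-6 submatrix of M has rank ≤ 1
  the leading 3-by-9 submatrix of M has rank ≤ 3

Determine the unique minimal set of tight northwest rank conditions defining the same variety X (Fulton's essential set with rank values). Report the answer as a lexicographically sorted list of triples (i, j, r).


Computing R[i][j] = min implied NW-rank bound (n=11, 24 conditions):

  i=1: 1, 1, 1, 1, 1, 1, 1, 1, 1, 1, 1
  i=2: 1, 1, 1, 1, 1, 1, 1, 1, 2, 2, 2
  i=3: 1, 1, 1, 1, 1, 1, 1, 1, 2, 2, 3
  i=4: 1, 1, 1, 1, 1, 1, 1, 1, 2, 3, 4
  i=5: 1, 1, 1, 1, 1, 2, 2, 2, 3, 4, 5
  i=6: 1, 1, 2, 2, 2, 3, 3, 3, 4, 5, 6
  i=7: 1, 2, 3, 3, 3, 4, 4, 4, 5, 6, 7
  i=8: 1, 2, 3, 3, 3, 4, 5, 5, 6, 7, 8
  i=9: 1, 2, 3, 4, 4, 5, 6, 6, 7, 8, 9
  i=10: 1, 2, 3, 4, 5, 6, 7, 7, 8, 9, 10
  i=11: 1, 2, 3, 4, 5, 6, 7, 8, 9, 10, 11

second differences of R give the permutation w = (1, 9, 11, 10, 6, 3, 2, 7, 4, 5, 8).

Fulton essential set (5 of the 29 Rothe cells):

[(3, 10, 2), (4, 8, 1), (5, 5, 1), (6, 2, 1), (8, 5, 3)]


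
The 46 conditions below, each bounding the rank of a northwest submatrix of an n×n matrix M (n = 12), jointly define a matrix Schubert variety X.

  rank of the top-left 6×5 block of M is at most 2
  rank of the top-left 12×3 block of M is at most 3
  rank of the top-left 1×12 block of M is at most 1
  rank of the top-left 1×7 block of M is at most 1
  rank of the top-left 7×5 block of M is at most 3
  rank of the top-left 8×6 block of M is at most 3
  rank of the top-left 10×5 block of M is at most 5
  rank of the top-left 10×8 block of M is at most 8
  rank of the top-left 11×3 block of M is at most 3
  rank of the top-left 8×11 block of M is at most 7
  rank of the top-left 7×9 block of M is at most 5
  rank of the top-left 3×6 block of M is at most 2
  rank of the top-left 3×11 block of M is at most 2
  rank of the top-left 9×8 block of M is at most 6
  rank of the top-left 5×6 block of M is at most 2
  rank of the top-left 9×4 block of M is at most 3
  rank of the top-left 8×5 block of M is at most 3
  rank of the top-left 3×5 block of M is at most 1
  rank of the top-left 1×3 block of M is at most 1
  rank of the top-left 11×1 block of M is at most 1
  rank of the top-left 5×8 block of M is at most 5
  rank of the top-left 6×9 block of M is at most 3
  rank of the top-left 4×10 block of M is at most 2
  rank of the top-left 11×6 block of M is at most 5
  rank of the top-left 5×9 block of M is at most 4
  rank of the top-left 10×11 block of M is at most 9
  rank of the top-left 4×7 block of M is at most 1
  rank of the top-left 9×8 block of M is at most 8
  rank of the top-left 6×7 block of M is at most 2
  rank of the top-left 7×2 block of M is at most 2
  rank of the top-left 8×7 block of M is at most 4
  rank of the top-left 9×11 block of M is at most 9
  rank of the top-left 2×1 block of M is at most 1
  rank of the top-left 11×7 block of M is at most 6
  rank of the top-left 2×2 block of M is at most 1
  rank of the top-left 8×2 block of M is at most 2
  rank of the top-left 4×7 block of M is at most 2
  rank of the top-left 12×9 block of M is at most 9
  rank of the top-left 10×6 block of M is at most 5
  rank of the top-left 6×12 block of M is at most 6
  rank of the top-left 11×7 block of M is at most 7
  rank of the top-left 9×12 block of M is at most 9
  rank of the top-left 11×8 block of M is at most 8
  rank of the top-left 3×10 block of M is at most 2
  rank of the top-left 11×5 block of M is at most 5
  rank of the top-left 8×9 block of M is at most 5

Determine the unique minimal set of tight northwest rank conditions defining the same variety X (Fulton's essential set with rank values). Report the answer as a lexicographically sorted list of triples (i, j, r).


The tightest implied rank at each (i,j), from the 46 conditions:

  row 1: 1 1 1 1 1 1 1 1 1 1 1 1
  row 2: 1 1 1 1 1 1 1 2 2 2 2 2
  row 3: 1 1 1 1 1 1 1 2 2 2 2 3
  row 4: 1 1 1 1 1 1 1 2 2 2 3 4
  row 5: 1 2 2 2 2 2 2 3 3 3 4 5
  row 6: 1 2 2 2 2 2 2 3 3 4 5 6
  row 7: 1 2 3 3 3 3 3 4 4 5 6 7
  row 8: 1 2 3 3 3 3 4 5 5 6 7 8
  row 9: 1 2 3 3 4 4 5 6 6 7 8 9
  row 10: 1 2 3 4 5 5 6 7 7 8 9 10
  row 11: 1 2 3 4 5 5 6 7 8 9 10 11
  row 12: 1 2 3 4 5 6 7 8 9 10 11 12

second differences of R give the permutation w = (1, 8, 12, 11, 2, 10, 3, 7, 5, 4, 9, 6).

8 SE-corners of the 34-cell Rothe diagram give Ess(w):

[(3, 11, 2), (4, 7, 1), (4, 10, 2), (6, 7, 2), (6, 9, 3), (8, 6, 3), (9, 4, 3), (11, 6, 5)]


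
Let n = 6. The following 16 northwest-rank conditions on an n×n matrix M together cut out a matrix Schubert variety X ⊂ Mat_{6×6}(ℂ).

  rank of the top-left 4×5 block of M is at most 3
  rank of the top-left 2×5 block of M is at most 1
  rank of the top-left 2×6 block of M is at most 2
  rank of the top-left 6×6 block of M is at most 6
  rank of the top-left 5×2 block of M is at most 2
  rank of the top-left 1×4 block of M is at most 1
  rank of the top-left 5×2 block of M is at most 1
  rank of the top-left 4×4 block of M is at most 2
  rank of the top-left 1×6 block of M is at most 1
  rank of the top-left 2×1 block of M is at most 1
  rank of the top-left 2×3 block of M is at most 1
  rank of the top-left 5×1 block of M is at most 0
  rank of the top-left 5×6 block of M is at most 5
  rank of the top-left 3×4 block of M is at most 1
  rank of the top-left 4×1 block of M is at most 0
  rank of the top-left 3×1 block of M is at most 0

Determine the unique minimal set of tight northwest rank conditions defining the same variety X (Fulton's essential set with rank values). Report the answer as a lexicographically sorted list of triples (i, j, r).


Propagating the 16 rank bounds to every northwest block:

  R[1]: 0 | 1 | 1 | 1 | 1 | 1
  R[2]: 0 | 1 | 1 | 1 | 1 | 2
  R[3]: 0 | 1 | 1 | 1 | 2 | 3
  R[4]: 0 | 1 | 2 | 2 | 3 | 4
  R[5]: 0 | 1 | 2 | 3 | 4 | 5
  R[6]: 1 | 2 | 3 | 4 | 5 | 6

so w = (2, 6, 5, 3, 4, 1).

|D(w)|=10, |Ess(w)|=3:

[(2, 5, 1), (3, 4, 1), (5, 1, 0)]


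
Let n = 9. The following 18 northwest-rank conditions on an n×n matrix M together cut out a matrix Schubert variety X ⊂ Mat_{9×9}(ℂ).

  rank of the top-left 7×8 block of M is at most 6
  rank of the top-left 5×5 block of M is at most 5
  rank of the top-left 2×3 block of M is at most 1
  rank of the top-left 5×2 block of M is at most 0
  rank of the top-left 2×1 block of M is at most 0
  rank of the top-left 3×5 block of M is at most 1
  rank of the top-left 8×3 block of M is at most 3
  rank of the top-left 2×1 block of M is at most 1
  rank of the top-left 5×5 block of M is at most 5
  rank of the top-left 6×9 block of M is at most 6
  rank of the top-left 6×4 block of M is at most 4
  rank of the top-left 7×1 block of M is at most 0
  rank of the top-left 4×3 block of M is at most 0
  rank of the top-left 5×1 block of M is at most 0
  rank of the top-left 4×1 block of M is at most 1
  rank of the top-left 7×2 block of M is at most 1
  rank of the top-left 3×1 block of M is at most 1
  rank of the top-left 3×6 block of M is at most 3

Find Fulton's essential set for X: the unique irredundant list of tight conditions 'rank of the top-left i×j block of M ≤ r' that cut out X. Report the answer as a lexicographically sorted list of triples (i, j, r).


Propagating the 18 rank bounds to every northwest block:

  i=1: 0, 0, 0, 1, 1, 1, 1, 1, 1
  i=2: 0, 0, 0, 1, 1, 2, 2, 2, 2
  i=3: 0, 0, 0, 1, 1, 2, 3, 3, 3
  i=4: 0, 0, 0, 1, 2, 3, 4, 4, 4
  i=5: 0, 0, 1, 2, 3, 4, 5, 5, 5
  i=6: 0, 1, 2, 3, 4, 5, 6, 6, 6
  i=7: 0, 1, 2, 3, 4, 5, 6, 6, 7
  i=8: 1, 2, 3, 4, 5, 6, 7, 7, 8
  i=9: 1, 2, 3, 4, 5, 6, 7, 8, 9

reading off 1-entries of Δ²R: w = (4, 6, 7, 5, 3, 2, 9, 1, 8).

Fulton essential set (5 of the 19 Rothe cells):

[(3, 5, 1), (4, 3, 0), (5, 2, 0), (7, 1, 0), (7, 8, 6)]


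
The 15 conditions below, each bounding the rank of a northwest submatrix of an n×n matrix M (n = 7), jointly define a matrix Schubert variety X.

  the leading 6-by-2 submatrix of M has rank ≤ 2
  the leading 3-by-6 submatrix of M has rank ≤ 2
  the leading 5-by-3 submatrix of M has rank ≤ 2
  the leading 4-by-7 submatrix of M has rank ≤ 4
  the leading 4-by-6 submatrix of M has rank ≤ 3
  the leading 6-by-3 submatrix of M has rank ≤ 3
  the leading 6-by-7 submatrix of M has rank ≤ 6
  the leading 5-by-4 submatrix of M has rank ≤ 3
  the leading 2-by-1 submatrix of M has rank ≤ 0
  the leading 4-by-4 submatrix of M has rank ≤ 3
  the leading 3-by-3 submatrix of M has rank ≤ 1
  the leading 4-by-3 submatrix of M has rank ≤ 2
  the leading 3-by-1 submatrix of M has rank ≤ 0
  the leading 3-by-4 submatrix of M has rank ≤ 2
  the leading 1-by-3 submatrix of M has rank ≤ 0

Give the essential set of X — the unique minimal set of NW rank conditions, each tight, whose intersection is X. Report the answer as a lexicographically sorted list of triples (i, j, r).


Reconstructing r_w from the 15 given conditions:

  0  0  0  1  1  1  1
  0  1  1  2  2  2  2
  0  1  1  2  2  2  3
  1  2  2  3  3  3  4
  1  2  2  3  4  4  5
  1  2  3  4  5  5  6
  1  2  3  4  5  6  7

second differences of R give the permutation w = (4, 2, 7, 1, 5, 3, 6).

ℓ(w)=9; the 5 essential cells (i,j,r):

[(1, 3, 0), (3, 1, 0), (3, 3, 1), (3, 6, 2), (5, 3, 2)]


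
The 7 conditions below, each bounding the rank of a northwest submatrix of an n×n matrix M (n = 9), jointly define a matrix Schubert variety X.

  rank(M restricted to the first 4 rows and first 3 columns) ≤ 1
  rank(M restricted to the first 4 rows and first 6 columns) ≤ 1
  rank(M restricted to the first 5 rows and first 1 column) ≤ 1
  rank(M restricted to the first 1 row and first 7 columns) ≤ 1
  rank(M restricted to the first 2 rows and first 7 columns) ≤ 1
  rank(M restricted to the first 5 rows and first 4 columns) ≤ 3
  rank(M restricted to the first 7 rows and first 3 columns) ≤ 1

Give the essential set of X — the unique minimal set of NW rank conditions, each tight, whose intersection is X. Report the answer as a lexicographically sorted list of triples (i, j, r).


The tightest implied rank at each (i,j), from the 7 conditions:

  row 1: 1, 1, 1, 1, 1, 1, 1, 1, 1
  row 2: 1, 1, 1, 1, 1, 1, 1, 2, 2
  row 3: 1, 1, 1, 1, 1, 1, 2, 3, 3
  row 4: 1, 1, 1, 1, 1, 1, 2, 3, 4
  row 5: 1, 1, 1, 2, 2, 2, 3, 4, 5
  row 6: 1, 1, 1, 2, 3, 3, 4, 5, 6
  row 7: 1, 1, 1, 2, 3, 4, 5, 6, 7
  row 8: 1, 2, 2, 3, 4, 5, 6, 7, 8
  row 9: 1, 2, 3, 4, 5, 6, 7, 8, 9

second differences of R give the permutation w = (1, 8, 7, 9, 4, 5, 6, 2, 3).

D(w) has 22 cells with 3 SE-corners; essential set:

[(2, 7, 1), (4, 6, 1), (7, 3, 1)]


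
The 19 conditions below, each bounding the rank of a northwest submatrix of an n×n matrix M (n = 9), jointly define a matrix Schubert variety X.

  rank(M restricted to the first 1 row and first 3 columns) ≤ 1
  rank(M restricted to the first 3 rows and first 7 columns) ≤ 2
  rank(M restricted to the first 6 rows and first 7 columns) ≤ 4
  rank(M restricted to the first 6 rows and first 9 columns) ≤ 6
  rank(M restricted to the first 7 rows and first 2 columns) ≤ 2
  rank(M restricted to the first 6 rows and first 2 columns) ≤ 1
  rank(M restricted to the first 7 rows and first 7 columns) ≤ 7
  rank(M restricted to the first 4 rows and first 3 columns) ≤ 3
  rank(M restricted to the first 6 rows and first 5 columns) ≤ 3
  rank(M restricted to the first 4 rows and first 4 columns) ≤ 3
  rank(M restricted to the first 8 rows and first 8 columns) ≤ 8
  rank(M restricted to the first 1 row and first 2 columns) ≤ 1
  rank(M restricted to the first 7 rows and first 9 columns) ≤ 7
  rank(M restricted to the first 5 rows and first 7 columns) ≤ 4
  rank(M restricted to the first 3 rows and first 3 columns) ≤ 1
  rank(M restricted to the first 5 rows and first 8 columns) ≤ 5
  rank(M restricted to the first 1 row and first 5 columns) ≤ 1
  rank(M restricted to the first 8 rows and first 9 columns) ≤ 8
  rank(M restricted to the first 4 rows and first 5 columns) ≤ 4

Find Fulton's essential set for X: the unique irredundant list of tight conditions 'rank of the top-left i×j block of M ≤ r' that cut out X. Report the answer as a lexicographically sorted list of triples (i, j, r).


Reconstructing r_w from the 19 given conditions:

  i=1: 1  1  1  1  1  1  1  1  1
  i=2: 1  1  1  2  2  2  2  2  2
  i=3: 1  1  1  2  2  2  2  3  3
  i=4: 1  1  2  3  3  3  3  4  4
  i=5: 1  1  2  3  3  4  4  5  5
  i=6: 1  1  2  3  3  4  4  5  6
  i=7: 1  2  3  4  4  5  5  6  7
  i=8: 1  2  3  4  5  6  6  7  8
  i=9: 1  2  3  4  5  6  7  8  9

second differences of R give the permutation w = (1, 4, 8, 3, 6, 9, 2, 5, 7).

Fulton essential set (5 of the 13 Rothe cells):

[(3, 3, 1), (3, 7, 2), (6, 2, 1), (6, 5, 3), (6, 7, 4)]


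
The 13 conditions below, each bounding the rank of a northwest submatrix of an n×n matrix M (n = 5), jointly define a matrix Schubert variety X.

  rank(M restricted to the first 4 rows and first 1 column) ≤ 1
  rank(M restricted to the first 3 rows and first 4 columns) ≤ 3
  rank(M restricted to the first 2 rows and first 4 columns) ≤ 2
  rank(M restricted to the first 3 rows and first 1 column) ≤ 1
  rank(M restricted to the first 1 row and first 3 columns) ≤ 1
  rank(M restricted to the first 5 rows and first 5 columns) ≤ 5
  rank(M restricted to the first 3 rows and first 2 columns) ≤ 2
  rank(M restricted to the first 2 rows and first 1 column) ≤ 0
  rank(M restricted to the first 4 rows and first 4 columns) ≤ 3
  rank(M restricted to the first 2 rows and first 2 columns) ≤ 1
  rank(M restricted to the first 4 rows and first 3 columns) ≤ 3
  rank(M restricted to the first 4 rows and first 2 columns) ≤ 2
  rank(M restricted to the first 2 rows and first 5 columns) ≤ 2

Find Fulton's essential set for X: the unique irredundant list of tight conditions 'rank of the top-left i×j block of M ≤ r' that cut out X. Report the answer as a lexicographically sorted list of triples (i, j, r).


Reconstructing r_w from the 13 given conditions:

  R[1]: 0 | 1 | 1 | 1 | 1
  R[2]: 0 | 1 | 2 | 2 | 2
  R[3]: 1 | 2 | 3 | 3 | 3
  R[4]: 1 | 2 | 3 | 3 | 4
  R[5]: 1 | 2 | 3 | 4 | 5

hence w(1..5) = (2, 3, 1, 5, 4).

D(w) has 3 cells with 2 SE-corners; essential set:

[(2, 1, 0), (4, 4, 3)]


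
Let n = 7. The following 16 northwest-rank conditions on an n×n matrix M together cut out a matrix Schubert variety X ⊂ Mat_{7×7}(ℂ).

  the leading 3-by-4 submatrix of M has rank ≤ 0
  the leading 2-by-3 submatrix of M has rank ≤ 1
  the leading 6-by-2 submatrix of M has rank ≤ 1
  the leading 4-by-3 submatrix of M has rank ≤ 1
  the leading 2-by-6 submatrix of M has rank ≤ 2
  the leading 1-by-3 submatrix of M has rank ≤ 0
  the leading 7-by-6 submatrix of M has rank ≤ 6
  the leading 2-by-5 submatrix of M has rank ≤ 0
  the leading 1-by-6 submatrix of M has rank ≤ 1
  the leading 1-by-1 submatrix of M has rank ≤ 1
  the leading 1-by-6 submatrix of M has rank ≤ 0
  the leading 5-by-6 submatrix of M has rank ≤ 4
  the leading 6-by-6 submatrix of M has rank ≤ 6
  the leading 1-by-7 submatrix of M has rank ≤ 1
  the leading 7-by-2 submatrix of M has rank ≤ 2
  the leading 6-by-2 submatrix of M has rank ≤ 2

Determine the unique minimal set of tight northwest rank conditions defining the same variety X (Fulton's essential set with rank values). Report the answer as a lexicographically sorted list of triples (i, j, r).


Computing R[i][j] = min implied NW-rank bound (n=7, 16 conditions):

  i=1: 0, 0, 0, 0, 0, 0, 1
  i=2: 0, 0, 0, 0, 0, 1, 2
  i=3: 0, 0, 0, 0, 1, 2, 3
  i=4: 1, 1, 1, 1, 2, 3, 4
  i=5: 1, 1, 2, 2, 3, 4, 5
  i=6: 1, 1, 2, 3, 4, 5, 6
  i=7: 1, 2, 3, 4, 5, 6, 7

second differences of R give the permutation w = (7, 6, 5, 1, 3, 4, 2).

ℓ(w)=17; the 4 essential cells (i,j,r):

[(1, 6, 0), (2, 5, 0), (3, 4, 0), (6, 2, 1)]


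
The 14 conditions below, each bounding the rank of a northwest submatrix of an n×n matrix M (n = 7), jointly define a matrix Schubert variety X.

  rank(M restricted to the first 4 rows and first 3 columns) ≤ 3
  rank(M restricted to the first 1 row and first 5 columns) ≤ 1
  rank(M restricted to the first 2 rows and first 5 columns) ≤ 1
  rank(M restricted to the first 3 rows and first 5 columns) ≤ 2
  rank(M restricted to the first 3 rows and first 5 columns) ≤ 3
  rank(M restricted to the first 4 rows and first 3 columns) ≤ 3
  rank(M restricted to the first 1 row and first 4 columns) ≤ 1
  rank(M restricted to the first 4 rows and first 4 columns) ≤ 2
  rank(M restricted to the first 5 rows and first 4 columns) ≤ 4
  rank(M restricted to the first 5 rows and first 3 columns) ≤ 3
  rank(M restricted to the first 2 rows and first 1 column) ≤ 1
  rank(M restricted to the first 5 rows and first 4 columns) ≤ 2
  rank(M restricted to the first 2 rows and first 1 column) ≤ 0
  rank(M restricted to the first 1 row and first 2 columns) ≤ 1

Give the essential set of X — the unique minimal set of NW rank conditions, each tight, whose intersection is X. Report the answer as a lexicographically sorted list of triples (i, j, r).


Recovering R(i,j) via the rank-extension bound from the 14 conditions:

  i=1: 0 1 1 1 1 1 1
  i=2: 0 1 1 1 1 2 2
  i=3: 1 2 2 2 2 3 3
  i=4: 1 2 2 2 3 4 4
  i=5: 1 2 2 2 3 4 5
  i=6: 1 2 3 3 4 5 6
  i=7: 1 2 3 4 5 6 7

the unique w with this rank table is (2, 6, 1, 5, 7, 3, 4).

3 SE-corners of the 9-cell Rothe diagram give Ess(w):

[(2, 1, 0), (2, 5, 1), (5, 4, 2)]


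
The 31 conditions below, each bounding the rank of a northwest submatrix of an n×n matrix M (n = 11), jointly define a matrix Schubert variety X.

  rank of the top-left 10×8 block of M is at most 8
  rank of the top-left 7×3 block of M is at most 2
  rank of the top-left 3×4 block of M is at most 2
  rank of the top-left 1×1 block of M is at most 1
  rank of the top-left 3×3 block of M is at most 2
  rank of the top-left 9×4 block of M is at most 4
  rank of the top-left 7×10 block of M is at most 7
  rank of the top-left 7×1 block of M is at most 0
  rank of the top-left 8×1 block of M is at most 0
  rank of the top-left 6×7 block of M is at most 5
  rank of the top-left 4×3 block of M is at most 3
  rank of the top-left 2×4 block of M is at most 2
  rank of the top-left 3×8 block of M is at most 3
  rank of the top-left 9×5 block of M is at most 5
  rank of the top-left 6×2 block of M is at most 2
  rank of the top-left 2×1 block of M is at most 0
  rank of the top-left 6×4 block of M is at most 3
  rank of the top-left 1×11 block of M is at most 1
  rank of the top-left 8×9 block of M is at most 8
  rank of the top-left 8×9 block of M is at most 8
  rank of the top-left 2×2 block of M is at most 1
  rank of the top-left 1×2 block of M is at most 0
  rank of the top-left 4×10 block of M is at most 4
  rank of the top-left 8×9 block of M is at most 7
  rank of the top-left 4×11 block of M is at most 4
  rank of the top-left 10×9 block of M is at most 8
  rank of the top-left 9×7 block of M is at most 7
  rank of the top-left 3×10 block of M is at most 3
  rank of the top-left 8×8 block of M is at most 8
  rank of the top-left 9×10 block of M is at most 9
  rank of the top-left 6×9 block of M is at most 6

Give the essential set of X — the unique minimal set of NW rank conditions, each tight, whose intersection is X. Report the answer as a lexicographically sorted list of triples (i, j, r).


Computing R[i][j] = min implied NW-rank bound (n=11, 31 conditions):

  i=1: 0, 0, 1, 1, 1, 1, 1, 1, 1, 1, 1
  i=2: 0, 1, 2, 2, 2, 2, 2, 2, 2, 2, 2
  i=3: 0, 1, 2, 2, 3, 3, 3, 3, 3, 3, 3
  i=4: 0, 1, 2, 3, 4, 4, 4, 4, 4, 4, 4
  i=5: 0, 1, 2, 3, 4, 5, 5, 5, 5, 5, 5
  i=6: 0, 1, 2, 3, 4, 5, 5, 6, 6, 6, 6
  i=7: 0, 1, 2, 3, 4, 5, 6, 7, 7, 7, 7
  i=8: 0, 1, 2, 3, 4, 5, 6, 7, 7, 8, 8
  i=9: 1, 2, 3, 4, 5, 6, 7, 8, 8, 9, 9
  i=10: 1, 2, 3, 4, 5, 6, 7, 8, 8, 9, 10
  i=11: 1, 2, 3, 4, 5, 6, 7, 8, 9, 10, 11

giving w = (3, 2, 5, 4, 6, 8, 7, 10, 1, 11, 9) via Δ²R.

ℓ(w)=13; the 6 essential cells (i,j,r):

[(1, 2, 0), (3, 4, 2), (6, 7, 5), (8, 1, 0), (8, 9, 7), (10, 9, 8)]


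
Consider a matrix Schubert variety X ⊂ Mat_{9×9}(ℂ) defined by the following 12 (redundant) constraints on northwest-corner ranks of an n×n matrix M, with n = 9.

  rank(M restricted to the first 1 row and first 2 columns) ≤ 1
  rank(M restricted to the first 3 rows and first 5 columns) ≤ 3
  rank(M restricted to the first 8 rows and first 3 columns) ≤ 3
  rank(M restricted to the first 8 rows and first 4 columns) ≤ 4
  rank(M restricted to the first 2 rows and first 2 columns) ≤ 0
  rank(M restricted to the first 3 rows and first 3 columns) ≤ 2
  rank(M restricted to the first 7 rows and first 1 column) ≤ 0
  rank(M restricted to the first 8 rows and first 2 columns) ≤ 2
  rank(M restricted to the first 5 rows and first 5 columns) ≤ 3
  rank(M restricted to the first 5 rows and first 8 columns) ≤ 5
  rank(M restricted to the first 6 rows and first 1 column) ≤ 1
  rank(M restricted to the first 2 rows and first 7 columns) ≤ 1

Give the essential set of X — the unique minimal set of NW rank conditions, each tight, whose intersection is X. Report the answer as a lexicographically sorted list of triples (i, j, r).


Propagating the 12 rank bounds to every northwest block:

  i=1: 0 | 0 | 1 | 1 | 1 | 1 | 1 | 1 | 1
  i=2: 0 | 0 | 1 | 1 | 1 | 1 | 1 | 2 | 2
  i=3: 0 | 1 | 2 | 2 | 2 | 2 | 2 | 3 | 3
  i=4: 0 | 1 | 2 | 3 | 3 | 3 | 3 | 4 | 4
  i=5: 0 | 1 | 2 | 3 | 3 | 4 | 4 | 5 | 5
  i=6: 0 | 1 | 2 | 3 | 4 | 5 | 5 | 6 | 6
  i=7: 0 | 1 | 2 | 3 | 4 | 5 | 6 | 7 | 7
  i=8: 1 | 2 | 3 | 4 | 5 | 6 | 7 | 8 | 8
  i=9: 1 | 2 | 3 | 4 | 5 | 6 | 7 | 8 | 9

second differences of R give the permutation w = (3, 8, 2, 4, 6, 5, 7, 1, 9).

|D(w)|=14, |Ess(w)|=4:

[(2, 2, 0), (2, 7, 1), (5, 5, 3), (7, 1, 0)]


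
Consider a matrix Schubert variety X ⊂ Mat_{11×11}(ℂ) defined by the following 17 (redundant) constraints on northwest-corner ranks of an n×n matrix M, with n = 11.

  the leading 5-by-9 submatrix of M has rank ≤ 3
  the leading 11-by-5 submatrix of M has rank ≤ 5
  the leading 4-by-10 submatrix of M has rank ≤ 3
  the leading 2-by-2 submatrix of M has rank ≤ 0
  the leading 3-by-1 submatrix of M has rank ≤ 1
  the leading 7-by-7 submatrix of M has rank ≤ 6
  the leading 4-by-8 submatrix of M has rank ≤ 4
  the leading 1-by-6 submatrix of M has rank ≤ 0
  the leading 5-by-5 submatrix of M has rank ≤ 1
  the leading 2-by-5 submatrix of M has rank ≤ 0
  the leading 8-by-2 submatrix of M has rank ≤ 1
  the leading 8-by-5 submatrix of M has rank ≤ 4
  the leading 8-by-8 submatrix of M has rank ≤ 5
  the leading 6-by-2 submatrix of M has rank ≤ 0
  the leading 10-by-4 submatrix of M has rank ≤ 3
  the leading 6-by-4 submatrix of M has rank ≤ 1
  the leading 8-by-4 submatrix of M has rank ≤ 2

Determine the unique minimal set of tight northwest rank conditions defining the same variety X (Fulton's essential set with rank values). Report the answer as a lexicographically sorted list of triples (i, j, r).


Reconstructing r_w from the 17 given conditions:

  row 1: 0  0  0  0  0  0  1  1  1  1  1
  row 2: 0  0  0  0  0  1  2  2  2  2  2
  row 3: 0  0  1  1  1  2  3  3  3  3  3
  row 4: 0  0  1  1  1  2  3  3  3  3  4
  row 5: 0  0  1  1  1  2  3  3  3  4  5
  row 6: 0  0  1  1  2  3  4  4  4  5  6
  row 7: 1  1  2  2  3  4  5  5  5  6  7
  row 8: 1  1  2  2  3  4  5  5  6  7  8
  row 9: 1  2  3  3  4  5  6  6  7  8  9
  row 10: 1  2  3  3  4  5  6  7  8  9  10
  row 11: 1  2  3  4  5  6  7  8  9  10  11

so w = (7, 6, 3, 11, 10, 5, 1, 9, 2, 8, 4).

11 SE-corners of the 33-cell Rothe diagram give Ess(w):

[(1, 6, 0), (2, 5, 0), (4, 10, 3), (5, 5, 1), (5, 9, 3), (6, 2, 0), (6, 4, 1), (8, 2, 1), (8, 4, 2), (8, 8, 5), (10, 4, 3)]


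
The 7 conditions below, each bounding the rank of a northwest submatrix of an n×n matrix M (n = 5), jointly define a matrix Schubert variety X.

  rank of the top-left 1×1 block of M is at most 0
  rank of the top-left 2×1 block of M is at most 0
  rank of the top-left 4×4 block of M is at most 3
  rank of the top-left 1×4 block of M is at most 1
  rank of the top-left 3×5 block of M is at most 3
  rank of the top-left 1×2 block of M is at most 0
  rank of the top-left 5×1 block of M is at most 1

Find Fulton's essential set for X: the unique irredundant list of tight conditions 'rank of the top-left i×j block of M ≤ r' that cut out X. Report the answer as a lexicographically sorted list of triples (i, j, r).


Rank table r_w(5×5) implied by the 7 constraints:

  0 0 1 1 1
  0 1 2 2 2
  1 2 3 3 3
  1 2 3 3 4
  1 2 3 4 5

so w = (3, 2, 1, 5, 4).

D(w) has 4 cells with 3 SE-corners; essential set:

[(1, 2, 0), (2, 1, 0), (4, 4, 3)]


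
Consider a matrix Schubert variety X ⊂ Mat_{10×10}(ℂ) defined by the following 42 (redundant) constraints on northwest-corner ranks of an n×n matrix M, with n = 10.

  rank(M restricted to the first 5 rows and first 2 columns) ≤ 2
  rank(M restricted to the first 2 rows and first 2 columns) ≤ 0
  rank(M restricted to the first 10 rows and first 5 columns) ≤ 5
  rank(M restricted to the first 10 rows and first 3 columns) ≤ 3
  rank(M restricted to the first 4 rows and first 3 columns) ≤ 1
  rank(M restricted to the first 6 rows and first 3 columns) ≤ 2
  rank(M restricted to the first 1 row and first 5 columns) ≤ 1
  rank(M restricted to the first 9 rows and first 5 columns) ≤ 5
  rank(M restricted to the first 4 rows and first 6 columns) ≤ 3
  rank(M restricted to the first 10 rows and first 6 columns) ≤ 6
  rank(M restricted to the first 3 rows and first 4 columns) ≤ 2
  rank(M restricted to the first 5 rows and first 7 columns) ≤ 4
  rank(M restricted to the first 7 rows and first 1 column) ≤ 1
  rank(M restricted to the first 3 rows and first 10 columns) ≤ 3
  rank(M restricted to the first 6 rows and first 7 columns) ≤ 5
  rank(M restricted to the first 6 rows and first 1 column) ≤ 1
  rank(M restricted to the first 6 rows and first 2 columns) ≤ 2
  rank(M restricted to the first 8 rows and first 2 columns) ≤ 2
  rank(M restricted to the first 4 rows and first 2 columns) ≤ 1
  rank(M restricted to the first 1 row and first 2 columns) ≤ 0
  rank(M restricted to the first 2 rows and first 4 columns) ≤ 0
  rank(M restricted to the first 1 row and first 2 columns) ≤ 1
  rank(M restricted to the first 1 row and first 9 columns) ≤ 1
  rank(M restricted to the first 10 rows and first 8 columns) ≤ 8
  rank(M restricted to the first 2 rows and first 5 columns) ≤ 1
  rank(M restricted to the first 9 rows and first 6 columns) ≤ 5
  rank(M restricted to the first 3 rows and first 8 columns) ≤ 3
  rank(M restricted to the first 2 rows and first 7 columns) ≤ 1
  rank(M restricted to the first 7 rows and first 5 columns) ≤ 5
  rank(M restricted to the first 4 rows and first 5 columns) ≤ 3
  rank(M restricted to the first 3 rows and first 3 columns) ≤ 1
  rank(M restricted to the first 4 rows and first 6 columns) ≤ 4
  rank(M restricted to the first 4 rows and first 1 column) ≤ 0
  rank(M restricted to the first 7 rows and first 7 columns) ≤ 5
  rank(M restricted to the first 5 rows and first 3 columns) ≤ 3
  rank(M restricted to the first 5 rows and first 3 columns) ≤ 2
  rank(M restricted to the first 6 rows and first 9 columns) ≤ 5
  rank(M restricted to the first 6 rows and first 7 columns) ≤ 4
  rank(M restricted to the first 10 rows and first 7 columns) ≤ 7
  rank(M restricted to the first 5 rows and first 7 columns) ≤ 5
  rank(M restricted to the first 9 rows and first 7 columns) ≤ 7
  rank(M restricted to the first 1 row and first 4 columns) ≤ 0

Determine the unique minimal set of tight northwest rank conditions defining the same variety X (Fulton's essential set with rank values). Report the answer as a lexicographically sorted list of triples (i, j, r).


Rank table r_w(10×10) implied by the 42 constraints:

  row 1: 0  0  0  0  1  1  1  1  1  1
  row 2: 0  0  0  0  1  1  1  2  2  2
  row 3: 0  1  1  1  2  2  2  3  3  3
  row 4: 0  1  1  2  3  3  3  4  4  4
  row 5: 1  2  2  3  4  4  4  5  5  5
  row 6: 1  2  2  3  4  4  4  5  5  6
  row 7: 1  2  3  4  5  5  5  6  6  7
  row 8: 1  2  3  4  5  5  6  7  7  8
  row 9: 1  2  3  4  5  5  6  7  8  9
  row 10: 1  2  3  4  5  6  7  8  9  10

reading off 1-entries of Δ²R: w = (5, 8, 2, 4, 1, 10, 3, 7, 9, 6).

|D(w)|=19, |Ess(w)|=8:

[(2, 4, 0), (2, 7, 1), (4, 1, 0), (4, 3, 1), (6, 3, 2), (6, 7, 4), (6, 9, 5), (9, 6, 5)]
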